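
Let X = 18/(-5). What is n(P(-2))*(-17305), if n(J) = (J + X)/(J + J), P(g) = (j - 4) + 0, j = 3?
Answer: -79603/2 ≈ -39802.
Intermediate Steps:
X = -18/5 (X = 18*(-⅕) = -18/5 ≈ -3.6000)
P(g) = -1 (P(g) = (3 - 4) + 0 = -1 + 0 = -1)
n(J) = (-18/5 + J)/(2*J) (n(J) = (J - 18/5)/(J + J) = (-18/5 + J)/((2*J)) = (-18/5 + J)*(1/(2*J)) = (-18/5 + J)/(2*J))
n(P(-2))*(-17305) = ((⅒)*(-18 + 5*(-1))/(-1))*(-17305) = ((⅒)*(-1)*(-18 - 5))*(-17305) = ((⅒)*(-1)*(-23))*(-17305) = (23/10)*(-17305) = -79603/2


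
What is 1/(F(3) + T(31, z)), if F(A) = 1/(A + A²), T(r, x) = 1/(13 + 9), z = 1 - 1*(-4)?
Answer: 132/17 ≈ 7.7647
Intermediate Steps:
z = 5 (z = 1 + 4 = 5)
T(r, x) = 1/22
1/(F(3) + T(31, z)) = 1/(1/(3*(1 + 3)) + 1/22) = 1/((⅓)/4 + 1/22) = 1/((⅓)*(¼) + 1/22) = 1/(1/12 + 1/22) = 1/(17/132) = 132/17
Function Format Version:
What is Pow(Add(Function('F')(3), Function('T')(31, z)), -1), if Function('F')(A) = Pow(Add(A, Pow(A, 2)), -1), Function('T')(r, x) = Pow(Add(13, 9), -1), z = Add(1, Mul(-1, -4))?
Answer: Rational(132, 17) ≈ 7.7647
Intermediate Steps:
z = 5 (z = Add(1, 4) = 5)
Function('T')(r, x) = Rational(1, 22) (Function('T')(r, x) = Pow(22, -1) = Rational(1, 22))
Pow(Add(Function('F')(3), Function('T')(31, z)), -1) = Pow(Add(Mul(Pow(3, -1), Pow(Add(1, 3), -1)), Rational(1, 22)), -1) = Pow(Add(Mul(Rational(1, 3), Pow(4, -1)), Rational(1, 22)), -1) = Pow(Add(Mul(Rational(1, 3), Rational(1, 4)), Rational(1, 22)), -1) = Pow(Add(Rational(1, 12), Rational(1, 22)), -1) = Pow(Rational(17, 132), -1) = Rational(132, 17)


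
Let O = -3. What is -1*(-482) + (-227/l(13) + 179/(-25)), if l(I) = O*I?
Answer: 468644/975 ≈ 480.66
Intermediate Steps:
l(I) = -3*I
-1*(-482) + (-227/l(13) + 179/(-25)) = -1*(-482) + (-227/((-3*13)) + 179/(-25)) = 482 + (-227/(-39) + 179*(-1/25)) = 482 + (-227*(-1/39) - 179/25) = 482 + (227/39 - 179/25) = 482 - 1306/975 = 468644/975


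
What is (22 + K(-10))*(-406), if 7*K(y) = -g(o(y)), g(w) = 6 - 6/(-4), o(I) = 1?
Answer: -8497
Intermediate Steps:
g(w) = 15/2 (g(w) = 6 - 6*(-1)/4 = 6 - 1*(-3/2) = 6 + 3/2 = 15/2)
K(y) = -15/14 (K(y) = (-1*15/2)/7 = (⅐)*(-15/2) = -15/14)
(22 + K(-10))*(-406) = (22 - 15/14)*(-406) = (293/14)*(-406) = -8497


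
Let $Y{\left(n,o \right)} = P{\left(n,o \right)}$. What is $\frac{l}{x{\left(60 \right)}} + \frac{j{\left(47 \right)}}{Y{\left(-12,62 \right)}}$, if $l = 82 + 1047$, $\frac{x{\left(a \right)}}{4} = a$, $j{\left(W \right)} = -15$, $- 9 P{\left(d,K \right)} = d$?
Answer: $- \frac{1571}{240} \approx -6.5458$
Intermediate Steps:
$P{\left(d,K \right)} = - \frac{d}{9}$
$Y{\left(n,o \right)} = - \frac{n}{9}$
$x{\left(a \right)} = 4 a$
$l = 1129$
$\frac{l}{x{\left(60 \right)}} + \frac{j{\left(47 \right)}}{Y{\left(-12,62 \right)}} = \frac{1129}{4 \cdot 60} - \frac{15}{\left(- \frac{1}{9}\right) \left(-12\right)} = \frac{1129}{240} - \frac{15}{\frac{4}{3}} = 1129 \cdot \frac{1}{240} - \frac{45}{4} = \frac{1129}{240} - \frac{45}{4} = - \frac{1571}{240}$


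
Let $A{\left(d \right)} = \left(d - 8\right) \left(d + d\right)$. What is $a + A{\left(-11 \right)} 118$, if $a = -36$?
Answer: $49288$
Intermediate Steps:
$A{\left(d \right)} = 2 d \left(-8 + d\right)$ ($A{\left(d \right)} = \left(-8 + d\right) 2 d = 2 d \left(-8 + d\right)$)
$a + A{\left(-11 \right)} 118 = -36 + 2 \left(-11\right) \left(-8 - 11\right) 118 = -36 + 2 \left(-11\right) \left(-19\right) 118 = -36 + 418 \cdot 118 = -36 + 49324 = 49288$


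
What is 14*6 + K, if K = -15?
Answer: 69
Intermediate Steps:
14*6 + K = 14*6 - 15 = 84 - 15 = 69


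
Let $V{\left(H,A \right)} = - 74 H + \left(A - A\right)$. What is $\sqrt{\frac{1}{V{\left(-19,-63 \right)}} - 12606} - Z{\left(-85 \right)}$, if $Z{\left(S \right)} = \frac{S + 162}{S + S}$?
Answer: $\frac{77}{170} + \frac{7 i \sqrt{508571290}}{1406} \approx 0.45294 + 112.28 i$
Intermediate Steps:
$V{\left(H,A \right)} = - 74 H$ ($V{\left(H,A \right)} = - 74 H + 0 = - 74 H$)
$Z{\left(S \right)} = \frac{162 + S}{2 S}$
$\sqrt{\frac{1}{V{\left(-19,-63 \right)}} - 12606} - Z{\left(-85 \right)} = \sqrt{\frac{1}{\left(-74\right) \left(-19\right)} - 12606} - \frac{162 - 85}{2 \left(-85\right)} = \sqrt{\frac{1}{1406} - 12606} - \frac{1}{2} \left(- \frac{1}{85}\right) 77 = \sqrt{\frac{1}{1406} - 12606} - - \frac{77}{170} = \sqrt{- \frac{17724035}{1406}} + \frac{77}{170} = \frac{7 i \sqrt{508571290}}{1406} + \frac{77}{170} = \frac{77}{170} + \frac{7 i \sqrt{508571290}}{1406}$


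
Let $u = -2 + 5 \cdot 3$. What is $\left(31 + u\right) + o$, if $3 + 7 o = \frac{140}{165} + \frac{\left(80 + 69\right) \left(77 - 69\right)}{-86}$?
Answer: $\frac{414331}{9933} \approx 41.713$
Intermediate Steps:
$u = 13$ ($u = -2 + 15 = 13$)
$o = - \frac{22721}{9933}$ ($o = - \frac{3}{7} + \frac{\frac{140}{165} + \frac{\left(80 + 69\right) \left(77 - 69\right)}{-86}}{7} = - \frac{3}{7} + \frac{140 \cdot \frac{1}{165} + 149 \cdot 8 \left(- \frac{1}{86}\right)}{7} = - \frac{3}{7} + \frac{\frac{28}{33} + 1192 \left(- \frac{1}{86}\right)}{7} = - \frac{3}{7} + \frac{\frac{28}{33} - \frac{596}{43}}{7} = - \frac{3}{7} + \frac{1}{7} \left(- \frac{18464}{1419}\right) = - \frac{3}{7} - \frac{18464}{9933} = - \frac{22721}{9933} \approx -2.2874$)
$\left(31 + u\right) + o = \left(31 + 13\right) - \frac{22721}{9933} = 44 - \frac{22721}{9933} = \frac{414331}{9933}$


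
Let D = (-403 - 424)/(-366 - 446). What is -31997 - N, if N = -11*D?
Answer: -25972467/812 ≈ -31986.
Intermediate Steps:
D = 827/812 (D = -827/(-812) = -827*(-1/812) = 827/812 ≈ 1.0185)
N = -9097/812 (N = -11*827/812 = -9097/812 ≈ -11.203)
-31997 - N = -31997 - 1*(-9097/812) = -31997 + 9097/812 = -25972467/812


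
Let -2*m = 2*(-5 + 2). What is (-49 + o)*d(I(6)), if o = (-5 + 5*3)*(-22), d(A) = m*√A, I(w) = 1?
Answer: -807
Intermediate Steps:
m = 3 (m = -(-5 + 2) = -(-3) = -½*(-6) = 3)
d(A) = 3*√A
o = -220 (o = (-5 + 15)*(-22) = 10*(-22) = -220)
(-49 + o)*d(I(6)) = (-49 - 220)*(3*√1) = -807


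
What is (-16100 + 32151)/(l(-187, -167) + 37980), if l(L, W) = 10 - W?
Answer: 2293/5451 ≈ 0.42066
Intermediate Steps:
(-16100 + 32151)/(l(-187, -167) + 37980) = (-16100 + 32151)/((10 - 1*(-167)) + 37980) = 16051/((10 + 167) + 37980) = 16051/(177 + 37980) = 16051/38157 = 16051*(1/38157) = 2293/5451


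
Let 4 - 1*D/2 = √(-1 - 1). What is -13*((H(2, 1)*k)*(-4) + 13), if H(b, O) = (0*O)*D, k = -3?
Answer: -169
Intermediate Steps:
D = 8 - 2*I*√2 (D = 8 - 2*√(-1 - 1) = 8 - 2*I*√2 ≈ 8.0 - 2.8284*I)
H(b, O) = 0 (H(b, O) = (0*O)*(8 - 2*I*√2) = 0*(8 - 2*I*√2) = 0)
-13*((H(2, 1)*k)*(-4) + 13) = -13*((0*(-3))*(-4) + 13) = -13*(0*(-4) + 13) = -13*(0 + 13) = -13*13 = -169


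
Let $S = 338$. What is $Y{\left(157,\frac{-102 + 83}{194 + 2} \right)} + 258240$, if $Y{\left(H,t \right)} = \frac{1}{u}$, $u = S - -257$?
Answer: $\frac{153652801}{595} \approx 2.5824 \cdot 10^{5}$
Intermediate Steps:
$u = 595$ ($u = 338 - -257 = 338 + 257 = 595$)
$Y{\left(H,t \right)} = \frac{1}{595}$
$Y{\left(157,\frac{-102 + 83}{194 + 2} \right)} + 258240 = \frac{1}{595} + 258240 = \frac{153652801}{595}$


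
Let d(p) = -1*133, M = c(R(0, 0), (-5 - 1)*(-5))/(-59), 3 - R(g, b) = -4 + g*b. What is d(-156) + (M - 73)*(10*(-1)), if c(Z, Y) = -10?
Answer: 35123/59 ≈ 595.30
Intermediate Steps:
R(g, b) = 7 - b*g (R(g, b) = 3 - (-4 + g*b) = 3 - (-4 + b*g) = 3 + (4 - b*g) = 7 - b*g)
M = 10/59 (M = -10/(-59) = -10*(-1/59) = 10/59 ≈ 0.16949)
d(p) = -133
d(-156) + (M - 73)*(10*(-1)) = -133 + (10/59 - 73)*(10*(-1)) = -133 - 4297/59*(-10) = -133 + 42970/59 = 35123/59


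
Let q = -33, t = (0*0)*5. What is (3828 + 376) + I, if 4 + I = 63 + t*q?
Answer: 4263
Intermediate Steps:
t = 0 (t = 0*5 = 0)
I = 59 (I = -4 + (63 + 0*(-33)) = -4 + (63 + 0) = -4 + 63 = 59)
(3828 + 376) + I = (3828 + 376) + 59 = 4204 + 59 = 4263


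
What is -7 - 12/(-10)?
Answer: -29/5 ≈ -5.8000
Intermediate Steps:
-7 - 12/(-10) = -7 - 12*(-1)/10 = -7 - 1*(-6/5) = -7 + 6/5 = -29/5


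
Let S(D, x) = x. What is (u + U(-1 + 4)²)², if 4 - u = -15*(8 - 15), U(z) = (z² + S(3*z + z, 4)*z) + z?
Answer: 225625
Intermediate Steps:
U(z) = z² + 5*z (U(z) = (z² + 4*z) + z = z² + 5*z)
u = -101 (u = 4 - (-15)*(8 - 15) = 4 - (-15)*(-7) = 4 - 1*105 = 4 - 105 = -101)
(u + U(-1 + 4)²)² = (-101 + ((-1 + 4)*(5 + (-1 + 4)))²)² = (-101 + (3*(5 + 3))²)² = (-101 + (3*8)²)² = (-101 + 24²)² = (-101 + 576)² = 475² = 225625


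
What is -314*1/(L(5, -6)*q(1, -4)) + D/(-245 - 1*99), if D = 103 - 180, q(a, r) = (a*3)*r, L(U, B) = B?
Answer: -12809/3096 ≈ -4.1373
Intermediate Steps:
q(a, r) = 3*a*r (q(a, r) = (3*a)*r = 3*a*r)
D = -77
-314*1/(L(5, -6)*q(1, -4)) + D/(-245 - 1*99) = -314/((3*1*(-4))*(-6)) - 77/(-245 - 1*99) = -314/((-12*(-6))) - 77/(-245 - 99) = -314/72 - 77/(-344) = -314*1/72 - 77*(-1/344) = -157/36 + 77/344 = -12809/3096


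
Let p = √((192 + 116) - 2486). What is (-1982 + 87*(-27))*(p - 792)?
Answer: 3430152 - 142923*I*√2 ≈ 3.4302e+6 - 2.0212e+5*I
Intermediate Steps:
p = 33*I*√2 (p = √(308 - 2486) = √(-2178) = 33*I*√2 ≈ 46.669*I)
(-1982 + 87*(-27))*(p - 792) = (-1982 + 87*(-27))*(33*I*√2 - 792) = (-1982 - 2349)*(-792 + 33*I*√2) = -4331*(-792 + 33*I*√2) = 3430152 - 142923*I*√2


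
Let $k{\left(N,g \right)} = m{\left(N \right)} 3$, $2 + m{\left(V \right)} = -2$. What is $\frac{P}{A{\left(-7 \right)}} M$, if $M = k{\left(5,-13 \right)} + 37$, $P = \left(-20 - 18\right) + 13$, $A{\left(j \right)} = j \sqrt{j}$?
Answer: $- \frac{625 i \sqrt{7}}{49} \approx - 33.747 i$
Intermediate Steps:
$m{\left(V \right)} = -4$ ($m{\left(V \right)} = -2 - 2 = -4$)
$A{\left(j \right)} = j^{\frac{3}{2}}$
$k{\left(N,g \right)} = -12$ ($k{\left(N,g \right)} = \left(-4\right) 3 = -12$)
$P = -25$ ($P = -38 + 13 = -25$)
$M = 25$ ($M = -12 + 37 = 25$)
$\frac{P}{A{\left(-7 \right)}} M = - \frac{25}{\left(-7\right)^{\frac{3}{2}}} \cdot 25 = - \frac{25}{\left(-7\right) i \sqrt{7}} \cdot 25 = - 25 \frac{i \sqrt{7}}{49} \cdot 25 = - \frac{25 i \sqrt{7}}{49} \cdot 25 = - \frac{625 i \sqrt{7}}{49}$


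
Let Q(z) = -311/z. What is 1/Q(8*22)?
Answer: -176/311 ≈ -0.56592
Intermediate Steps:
1/Q(8*22) = 1/(-311/(8*22)) = 1/(-311/176) = -176/311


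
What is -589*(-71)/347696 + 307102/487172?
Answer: 1025412765/1366030288 ≈ 0.75065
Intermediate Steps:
-589*(-71)/347696 + 307102/487172 = 41819*(1/347696) + 307102*(1/487172) = 1349/11216 + 153551/243586 = 1025412765/1366030288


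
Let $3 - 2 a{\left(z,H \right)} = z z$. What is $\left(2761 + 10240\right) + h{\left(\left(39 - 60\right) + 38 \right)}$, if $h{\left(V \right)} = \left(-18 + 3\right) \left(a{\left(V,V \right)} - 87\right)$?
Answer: $16451$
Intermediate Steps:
$a{\left(z,H \right)} = \frac{3}{2} - \frac{z^{2}}{2}$ ($a{\left(z,H \right)} = \frac{3}{2} - \frac{z z}{2} = \frac{3}{2} - \frac{z^{2}}{2}$)
$h{\left(V \right)} = \frac{2565}{2} + \frac{15 V^{2}}{2}$ ($h{\left(V \right)} = \left(-18 + 3\right) \left(\left(\frac{3}{2} - \frac{V^{2}}{2}\right) - 87\right) = - 15 \left(- \frac{171}{2} - \frac{V^{2}}{2}\right) = \frac{2565}{2} + \frac{15 V^{2}}{2}$)
$\left(2761 + 10240\right) + h{\left(\left(39 - 60\right) + 38 \right)} = \left(2761 + 10240\right) + \left(\frac{2565}{2} + \frac{15 \left(\left(39 - 60\right) + 38\right)^{2}}{2}\right) = 13001 + \left(\frac{2565}{2} + \frac{15 \left(-21 + 38\right)^{2}}{2}\right) = 13001 + \left(\frac{2565}{2} + \frac{15 \cdot 17^{2}}{2}\right) = 13001 + \left(\frac{2565}{2} + \frac{15}{2} \cdot 289\right) = 13001 + \left(\frac{2565}{2} + \frac{4335}{2}\right) = 13001 + 3450 = 16451$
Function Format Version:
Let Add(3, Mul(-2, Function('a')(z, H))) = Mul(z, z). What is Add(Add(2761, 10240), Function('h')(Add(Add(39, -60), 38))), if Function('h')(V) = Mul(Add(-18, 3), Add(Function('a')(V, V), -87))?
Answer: 16451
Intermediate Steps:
Function('a')(z, H) = Add(Rational(3, 2), Mul(Rational(-1, 2), Pow(z, 2))) (Function('a')(z, H) = Add(Rational(3, 2), Mul(Rational(-1, 2), Mul(z, z))) = Add(Rational(3, 2), Mul(Rational(-1, 2), Pow(z, 2))))
Function('h')(V) = Add(Rational(2565, 2), Mul(Rational(15, 2), Pow(V, 2))) (Function('h')(V) = Mul(Add(-18, 3), Add(Add(Rational(3, 2), Mul(Rational(-1, 2), Pow(V, 2))), -87)) = Mul(-15, Add(Rational(-171, 2), Mul(Rational(-1, 2), Pow(V, 2)))) = Add(Rational(2565, 2), Mul(Rational(15, 2), Pow(V, 2))))
Add(Add(2761, 10240), Function('h')(Add(Add(39, -60), 38))) = Add(Add(2761, 10240), Add(Rational(2565, 2), Mul(Rational(15, 2), Pow(Add(Add(39, -60), 38), 2)))) = Add(13001, Add(Rational(2565, 2), Mul(Rational(15, 2), Pow(Add(-21, 38), 2)))) = Add(13001, Add(Rational(2565, 2), Mul(Rational(15, 2), Pow(17, 2)))) = Add(13001, Add(Rational(2565, 2), Mul(Rational(15, 2), 289))) = Add(13001, Add(Rational(2565, 2), Rational(4335, 2))) = Add(13001, 3450) = 16451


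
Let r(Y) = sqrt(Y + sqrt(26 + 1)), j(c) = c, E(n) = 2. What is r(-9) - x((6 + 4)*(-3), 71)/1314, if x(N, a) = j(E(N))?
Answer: -1/657 + I*sqrt(9 - 3*sqrt(3)) ≈ -0.0015221 + 1.9503*I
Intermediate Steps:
x(N, a) = 2
r(Y) = sqrt(Y + 3*sqrt(3)) (r(Y) = sqrt(Y + sqrt(27)) = sqrt(Y + 3*sqrt(3)))
r(-9) - x((6 + 4)*(-3), 71)/1314 = sqrt(-9 + 3*sqrt(3)) - 2/1314 = sqrt(-9 + 3*sqrt(3)) - 1*1/657 = sqrt(-9 + 3*sqrt(3)) - 1/657 = -1/657 + sqrt(-9 + 3*sqrt(3))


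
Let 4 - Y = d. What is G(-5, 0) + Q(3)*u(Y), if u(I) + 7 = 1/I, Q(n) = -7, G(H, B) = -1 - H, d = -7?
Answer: 576/11 ≈ 52.364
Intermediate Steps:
Y = 11 (Y = 4 - 1*(-7) = 4 + 7 = 11)
u(I) = -7 + 1/I
G(-5, 0) + Q(3)*u(Y) = (-1 - 1*(-5)) - 7*(-7 + 1/11) = (-1 + 5) - 7*(-7 + 1/11) = 4 - 7*(-76/11) = 4 + 532/11 = 576/11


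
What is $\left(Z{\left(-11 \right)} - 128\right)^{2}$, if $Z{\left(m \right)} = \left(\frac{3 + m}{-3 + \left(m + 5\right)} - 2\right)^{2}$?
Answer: $\frac{105431824}{6561} \approx 16069.0$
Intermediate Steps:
$Z{\left(m \right)} = \left(-2 + \frac{3 + m}{2 + m}\right)^{2}$ ($Z{\left(m \right)} = \left(\frac{3 + m}{-3 + \left(5 + m\right)} - 2\right)^{2} = \left(\frac{3 + m}{2 + m} - 2\right)^{2} = \left(-2 + \frac{3 + m}{2 + m}\right)^{2}$)
$\left(Z{\left(-11 \right)} - 128\right)^{2} = \left(\frac{\left(1 - 11\right)^{2}}{\left(2 - 11\right)^{2}} - 128\right)^{2} = \left(\frac{\left(-10\right)^{2}}{81} - 128\right)^{2} = \left(100 \cdot \frac{1}{81} - 128\right)^{2} = \left(\frac{100}{81} - 128\right)^{2} = \left(- \frac{10268}{81}\right)^{2} = \frac{105431824}{6561}$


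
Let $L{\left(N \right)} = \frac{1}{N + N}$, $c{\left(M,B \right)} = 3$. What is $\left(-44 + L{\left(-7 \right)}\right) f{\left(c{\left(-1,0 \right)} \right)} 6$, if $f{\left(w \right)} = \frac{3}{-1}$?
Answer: $\frac{5553}{7} \approx 793.29$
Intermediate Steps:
$L{\left(N \right)} = \frac{1}{2 N}$
$f{\left(w \right)} = -3$ ($f{\left(w \right)} = 3 \left(-1\right) = -3$)
$\left(-44 + L{\left(-7 \right)}\right) f{\left(c{\left(-1,0 \right)} \right)} 6 = \left(-44 + \frac{1}{2 \left(-7\right)}\right) \left(\left(-3\right) 6\right) = \left(-44 + \frac{1}{2} \left(- \frac{1}{7}\right)\right) \left(-18\right) = \left(-44 - \frac{1}{14}\right) \left(-18\right) = \left(- \frac{617}{14}\right) \left(-18\right) = \frac{5553}{7}$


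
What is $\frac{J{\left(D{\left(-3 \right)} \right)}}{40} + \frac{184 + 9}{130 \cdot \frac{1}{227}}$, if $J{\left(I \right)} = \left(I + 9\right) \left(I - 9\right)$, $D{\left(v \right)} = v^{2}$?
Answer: $\frac{43811}{130} \approx 337.01$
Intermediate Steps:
$J{\left(I \right)} = \left(-9 + I\right) \left(9 + I\right)$ ($J{\left(I \right)} = \left(9 + I\right) \left(-9 + I\right) = \left(-9 + I\right) \left(9 + I\right)$)
$\frac{J{\left(D{\left(-3 \right)} \right)}}{40} + \frac{184 + 9}{130 \cdot \frac{1}{227}} = \frac{-81 + \left(\left(-3\right)^{2}\right)^{2}}{40} + \frac{184 + 9}{130 \cdot \frac{1}{227}} = \left(-81 + 9^{2}\right) \frac{1}{40} + \frac{193}{130 \cdot \frac{1}{227}} = \left(-81 + 81\right) \frac{1}{40} + \frac{193}{\frac{130}{227}} = 0 \cdot \frac{1}{40} + 193 \cdot \frac{227}{130} = 0 + \frac{43811}{130} = \frac{43811}{130}$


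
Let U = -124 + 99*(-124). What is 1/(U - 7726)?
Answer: -1/20126 ≈ -4.9687e-5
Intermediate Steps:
U = -12400 (U = -124 - 12276 = -12400)
1/(U - 7726) = 1/(-12400 - 7726) = 1/(-20126) = -1/20126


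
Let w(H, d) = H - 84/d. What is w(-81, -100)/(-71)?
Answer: 2004/1775 ≈ 1.1290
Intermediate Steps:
w(-81, -100)/(-71) = (-81 - 84/(-100))/(-71) = (-81 - 84*(-1/100))*(-1/71) = (-81 + 21/25)*(-1/71) = -2004/25*(-1/71) = 2004/1775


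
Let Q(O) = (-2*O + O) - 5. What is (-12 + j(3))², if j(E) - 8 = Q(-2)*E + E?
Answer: 100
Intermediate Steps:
Q(O) = -5 - O (Q(O) = -O - 5 = -5 - O)
j(E) = 8 - 2*E (j(E) = 8 + ((-5 - 1*(-2))*E + E) = 8 + ((-5 + 2)*E + E) = 8 + (-3*E + E) = 8 - 2*E)
(-12 + j(3))² = (-12 + (8 - 2*3))² = (-12 + (8 - 6))² = (-12 + 2)² = (-10)² = 100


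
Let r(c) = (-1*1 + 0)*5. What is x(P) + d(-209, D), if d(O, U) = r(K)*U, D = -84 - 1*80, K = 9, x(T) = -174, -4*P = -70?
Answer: 646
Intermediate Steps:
P = 35/2 (P = -1/4*(-70) = 35/2 ≈ 17.500)
D = -164 (D = -84 - 80 = -164)
r(c) = -5 (r(c) = (-1 + 0)*5 = -1*5 = -5)
d(O, U) = -5*U
x(P) + d(-209, D) = -174 - 5*(-164) = -174 + 820 = 646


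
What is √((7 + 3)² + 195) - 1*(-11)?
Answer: 11 + √295 ≈ 28.176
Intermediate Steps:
√((7 + 3)² + 195) - 1*(-11) = √(10² + 195) + 11 = √(100 + 195) + 11 = √295 + 11 = 11 + √295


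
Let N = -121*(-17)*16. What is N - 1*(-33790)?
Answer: 66702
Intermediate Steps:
N = 32912 (N = 2057*16 = 32912)
N - 1*(-33790) = 32912 - 1*(-33790) = 32912 + 33790 = 66702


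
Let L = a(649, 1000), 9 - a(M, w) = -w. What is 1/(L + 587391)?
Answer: 1/588400 ≈ 1.6995e-6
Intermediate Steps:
a(M, w) = 9 + w (a(M, w) = 9 - (-1)*w = 9 + w)
L = 1009 (L = 9 + 1000 = 1009)
1/(L + 587391) = 1/(1009 + 587391) = 1/588400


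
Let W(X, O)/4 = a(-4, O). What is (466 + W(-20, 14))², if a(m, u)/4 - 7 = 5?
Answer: 432964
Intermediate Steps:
a(m, u) = 48 (a(m, u) = 28 + 4*5 = 28 + 20 = 48)
W(X, O) = 192 (W(X, O) = 4*48 = 192)
(466 + W(-20, 14))² = (466 + 192)² = 658² = 432964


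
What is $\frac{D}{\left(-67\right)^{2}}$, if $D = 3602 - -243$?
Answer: $\frac{3845}{4489} \approx 0.85654$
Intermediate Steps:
$D = 3845$ ($D = 3602 + 243 = 3845$)
$\frac{D}{\left(-67\right)^{2}} = \frac{3845}{\left(-67\right)^{2}} = \frac{3845}{4489}$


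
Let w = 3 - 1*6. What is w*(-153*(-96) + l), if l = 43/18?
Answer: -264427/6 ≈ -44071.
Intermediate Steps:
w = -3 (w = 3 - 6 = -3)
l = 43/18 (l = 43*(1/18) = 43/18 ≈ 2.3889)
w*(-153*(-96) + l) = -3*(-153*(-96) + 43/18) = -3*(14688 + 43/18) = -3*264427/18 = -264427/6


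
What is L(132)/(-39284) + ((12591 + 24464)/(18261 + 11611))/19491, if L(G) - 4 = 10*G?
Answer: -192355918157/5718131427792 ≈ -0.033640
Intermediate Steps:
L(G) = 4 + 10*G
L(132)/(-39284) + ((12591 + 24464)/(18261 + 11611))/19491 = (4 + 10*132)/(-39284) + ((12591 + 24464)/(18261 + 11611))/19491 = (4 + 1320)*(-1/39284) + (37055/29872)*(1/19491) = 1324*(-1/39284) + (37055*(1/29872))*(1/19491) = -331/9821 + (37055/29872)*(1/19491) = -331/9821 + 37055/582235152 = -192355918157/5718131427792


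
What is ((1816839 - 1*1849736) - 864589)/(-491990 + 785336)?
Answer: -149581/48891 ≈ -3.0595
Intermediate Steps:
((1816839 - 1*1849736) - 864589)/(-491990 + 785336) = ((1816839 - 1849736) - 864589)/293346 = (-32897 - 864589)*(1/293346) = -897486*1/293346 = -149581/48891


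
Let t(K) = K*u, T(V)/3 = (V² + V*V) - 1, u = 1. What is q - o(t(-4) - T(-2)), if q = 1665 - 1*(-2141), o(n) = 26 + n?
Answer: 3805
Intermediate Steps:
T(V) = -3 + 6*V² (T(V) = 3*((V² + V*V) - 1) = 3*((V² + V²) - 1) = 3*(2*V² - 1) = 3*(-1 + 2*V²) = -3 + 6*V²)
t(K) = K (t(K) = K*1 = K)
q = 3806 (q = 1665 + 2141 = 3806)
q - o(t(-4) - T(-2)) = 3806 - (26 + (-4 - (-3 + 6*(-2)²))) = 3806 - (26 + (-4 - (-3 + 6*4))) = 3806 - (26 + (-4 - (-3 + 24))) = 3806 - (26 + (-4 - 1*21)) = 3806 - (26 + (-4 - 21)) = 3806 - (26 - 25) = 3806 - 1*1 = 3806 - 1 = 3805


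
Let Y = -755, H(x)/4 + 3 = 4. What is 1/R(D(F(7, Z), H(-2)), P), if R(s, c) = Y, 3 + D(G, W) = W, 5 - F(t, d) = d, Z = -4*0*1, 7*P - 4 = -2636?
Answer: -1/755 ≈ -0.0013245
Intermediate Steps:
P = -376 (P = 4/7 + (⅐)*(-2636) = 4/7 - 2636/7 = -376)
Z = 0 (Z = 0*1 = 0)
F(t, d) = 5 - d
H(x) = 4 (H(x) = -12 + 4*4 = -12 + 16 = 4)
D(G, W) = -3 + W
R(s, c) = -755
1/R(D(F(7, Z), H(-2)), P) = 1/(-755) = -1/755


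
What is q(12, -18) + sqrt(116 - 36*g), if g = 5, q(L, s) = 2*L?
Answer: 24 + 8*I ≈ 24.0 + 8.0*I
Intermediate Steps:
q(12, -18) + sqrt(116 - 36*g) = 2*12 + sqrt(116 - 36*5) = 24 + sqrt(116 - 180) = 24 + sqrt(-64) = 24 + 8*I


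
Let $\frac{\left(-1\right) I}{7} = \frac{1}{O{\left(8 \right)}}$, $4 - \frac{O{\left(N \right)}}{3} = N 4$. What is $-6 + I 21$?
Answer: $- \frac{17}{4} \approx -4.25$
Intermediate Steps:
$O{\left(N \right)} = 12 - 12 N$ ($O{\left(N \right)} = 12 - 3 N 4 = 12 - 3 \cdot 4 N = 12 - 12 N$)
$I = \frac{1}{12}$ ($I = - \frac{7}{12 - 96} = - \frac{7}{-84} = \left(-7\right) \left(- \frac{1}{84}\right) = \frac{1}{12} \approx 0.083333$)
$-6 + I 21 = -6 + \frac{1}{12} \cdot 21 = -6 + \frac{7}{4} = - \frac{17}{4}$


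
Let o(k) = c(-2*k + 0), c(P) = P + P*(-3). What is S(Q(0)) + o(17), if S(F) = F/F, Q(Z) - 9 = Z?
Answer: 69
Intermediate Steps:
Q(Z) = 9 + Z
c(P) = -2*P (c(P) = P - 3*P = -2*P)
o(k) = 4*k (o(k) = -2*(-2*k + 0) = -(-4)*k = 4*k)
S(F) = 1
S(Q(0)) + o(17) = 1 + 4*17 = 1 + 68 = 69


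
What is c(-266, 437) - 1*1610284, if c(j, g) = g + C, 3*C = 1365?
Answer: -1609392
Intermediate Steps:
C = 455 (C = (⅓)*1365 = 455)
c(j, g) = 455 + g (c(j, g) = g + 455 = 455 + g)
c(-266, 437) - 1*1610284 = (455 + 437) - 1*1610284 = 892 - 1610284 = -1609392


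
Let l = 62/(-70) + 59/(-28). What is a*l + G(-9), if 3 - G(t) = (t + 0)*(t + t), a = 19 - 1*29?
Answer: -1807/14 ≈ -129.07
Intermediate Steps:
a = -10 (a = 19 - 29 = -10)
G(t) = 3 - 2*t**2 (G(t) = 3 - (t + 0)*(t + t) = 3 - t*2*t = 3 - 2*t**2)
l = -419/140 (l = 62*(-1/70) + 59*(-1/28) = -31/35 - 59/28 = -419/140 ≈ -2.9929)
a*l + G(-9) = -10*(-419/140) + (3 - 2*(-9)**2) = 419/14 + (3 - 2*81) = 419/14 + (3 - 162) = 419/14 - 159 = -1807/14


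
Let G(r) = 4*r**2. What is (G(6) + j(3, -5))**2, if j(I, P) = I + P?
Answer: 20164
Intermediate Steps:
(G(6) + j(3, -5))**2 = (4*6**2 + (3 - 5))**2 = (4*36 - 2)**2 = (144 - 2)**2 = 142**2 = 20164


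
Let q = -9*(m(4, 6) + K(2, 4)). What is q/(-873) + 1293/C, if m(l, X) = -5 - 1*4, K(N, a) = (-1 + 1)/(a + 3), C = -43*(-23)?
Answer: 116520/95933 ≈ 1.2146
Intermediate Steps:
C = 989
K(N, a) = 0 (K(N, a) = 0/(3 + a) = 0)
m(l, X) = -9 (m(l, X) = -5 - 4 = -9)
q = 81 (q = -9*(-9 + 0) = -9*(-9) = 81)
q/(-873) + 1293/C = 81/(-873) + 1293/989 = 81*(-1/873) + 1293*(1/989) = -9/97 + 1293/989 = 116520/95933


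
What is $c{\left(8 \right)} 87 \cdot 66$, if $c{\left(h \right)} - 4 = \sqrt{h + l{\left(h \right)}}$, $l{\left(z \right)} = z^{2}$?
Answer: $22968 + 34452 \sqrt{2} \approx 71691.0$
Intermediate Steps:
$c{\left(h \right)} = 4 + \sqrt{h + h^{2}}$
$c{\left(8 \right)} 87 \cdot 66 = \left(4 + \sqrt{8 \left(1 + 8\right)}\right) 87 \cdot 66 = \left(4 + \sqrt{8 \cdot 9}\right) 87 \cdot 66 = \left(4 + \sqrt{72}\right) 87 \cdot 66 = \left(4 + 6 \sqrt{2}\right) 87 \cdot 66 = \left(348 + 522 \sqrt{2}\right) 66 = 22968 + 34452 \sqrt{2}$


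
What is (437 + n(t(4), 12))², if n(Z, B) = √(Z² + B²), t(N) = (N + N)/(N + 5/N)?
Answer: 84281857/441 + 3496*√4033/21 ≈ 2.0169e+5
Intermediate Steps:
t(N) = 2*N/(N + 5/N) (t(N) = (2*N)/(N + 5/N) = 2*N/(N + 5/N))
n(Z, B) = √(B² + Z²)
(437 + n(t(4), 12))² = (437 + √(12² + (2*4²/(5 + 4²))²))² = (437 + √(144 + (2*16/(5 + 16))²))² = (437 + √(144 + (2*16/21)²))² = (437 + √(144 + (2*16*(1/21))²))² = (437 + √(144 + (32/21)²))² = (437 + √(144 + 1024/441))² = (437 + √(64528/441))² = (437 + 4*√4033/21)²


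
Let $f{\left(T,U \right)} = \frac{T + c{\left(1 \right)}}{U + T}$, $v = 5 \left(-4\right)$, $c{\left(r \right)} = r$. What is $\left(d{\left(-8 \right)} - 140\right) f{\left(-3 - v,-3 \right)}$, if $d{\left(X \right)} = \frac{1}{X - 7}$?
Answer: $- \frac{6303}{35} \approx -180.09$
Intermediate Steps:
$d{\left(X \right)} = \frac{1}{-7 + X}$
$v = -20$
$f{\left(T,U \right)} = \frac{1 + T}{T + U}$ ($f{\left(T,U \right)} = \frac{T + 1}{U + T} = \frac{1 + T}{T + U}$)
$\left(d{\left(-8 \right)} - 140\right) f{\left(-3 - v,-3 \right)} = \left(\frac{1}{-7 - 8} - 140\right) \frac{1 - -17}{\left(-3 - -20\right) - 3} = \left(\frac{1}{-15} - 140\right) \frac{1 + \left(-3 + 20\right)}{\left(-3 + 20\right) - 3} = \left(- \frac{1}{15} - 140\right) \frac{1 + 17}{17 - 3} = - \frac{2101 \cdot \frac{1}{14} \cdot 18}{15} = \left(- \frac{2101}{15}\right) \frac{9}{7} = - \frac{6303}{35}$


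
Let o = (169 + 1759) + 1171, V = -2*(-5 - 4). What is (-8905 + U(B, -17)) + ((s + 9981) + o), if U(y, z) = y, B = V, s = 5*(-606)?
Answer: 1163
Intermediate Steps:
V = 18 (V = -2*(-9) = 18)
s = -3030
o = 3099 (o = 1928 + 1171 = 3099)
B = 18
(-8905 + U(B, -17)) + ((s + 9981) + o) = (-8905 + 18) + ((-3030 + 9981) + 3099) = -8887 + (6951 + 3099) = -8887 + 10050 = 1163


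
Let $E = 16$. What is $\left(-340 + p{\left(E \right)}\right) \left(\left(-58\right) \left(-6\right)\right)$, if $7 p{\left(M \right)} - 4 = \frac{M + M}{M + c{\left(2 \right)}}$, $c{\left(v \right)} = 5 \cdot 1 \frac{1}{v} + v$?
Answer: $- \frac{33878496}{287} \approx -1.1804 \cdot 10^{5}$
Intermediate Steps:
$c{\left(v \right)} = v + \frac{5}{v}$ ($c{\left(v \right)} = \frac{5}{v} + v = v + \frac{5}{v}$)
$p{\left(M \right)} = \frac{4}{7} + \frac{2 M}{7 \left(\frac{9}{2} + M\right)}$ ($p{\left(M \right)} = \frac{4}{7} + \frac{\left(M + M\right) \frac{1}{M + \left(2 + \frac{5}{2}\right)}}{7} = \frac{4}{7} + \frac{2 M \frac{1}{M + \left(2 + 5 \cdot \frac{1}{2}\right)}}{7} = \frac{4}{7} + \frac{2 M \frac{1}{M + \left(2 + \frac{5}{2}\right)}}{7} = \frac{4}{7} + \frac{2 M \frac{1}{M + \frac{9}{2}}}{7} = \frac{4}{7} + \frac{2 M \frac{1}{\frac{9}{2} + M}}{7} = \frac{4}{7} + \frac{2 M}{7 \left(\frac{9}{2} + M\right)}$)
$\left(-340 + p{\left(E \right)}\right) \left(\left(-58\right) \left(-6\right)\right) = \left(-340 + \frac{12 \left(3 + 16\right)}{7 \left(9 + 2 \cdot 16\right)}\right) \left(\left(-58\right) \left(-6\right)\right) = \left(-340 + \frac{12}{7} \frac{1}{9 + 32} \cdot 19\right) 348 = \left(-340 + \frac{12}{7} \cdot \frac{1}{41} \cdot 19\right) 348 = \left(-340 + \frac{228}{287}\right) 348 = \left(- \frac{97352}{287}\right) 348 = - \frac{33878496}{287}$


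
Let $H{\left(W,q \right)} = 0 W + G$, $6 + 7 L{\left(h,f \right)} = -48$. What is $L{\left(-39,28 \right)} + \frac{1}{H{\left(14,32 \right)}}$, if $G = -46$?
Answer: $- \frac{2491}{322} \approx -7.736$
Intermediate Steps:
$L{\left(h,f \right)} = - \frac{54}{7}$ ($L{\left(h,f \right)} = - \frac{6}{7} + \frac{1}{7} \left(-48\right) = - \frac{6}{7} - \frac{48}{7} = - \frac{54}{7}$)
$H{\left(W,q \right)} = -46$ ($H{\left(W,q \right)} = 0 W - 46 = 0 - 46 = -46$)
$L{\left(-39,28 \right)} + \frac{1}{H{\left(14,32 \right)}} = - \frac{54}{7} + \frac{1}{-46} = - \frac{54}{7} - \frac{1}{46} = - \frac{2491}{322}$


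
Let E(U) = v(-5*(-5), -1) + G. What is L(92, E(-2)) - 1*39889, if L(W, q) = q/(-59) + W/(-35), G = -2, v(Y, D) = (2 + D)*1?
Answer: -82376178/2065 ≈ -39892.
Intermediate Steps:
v(Y, D) = 2 + D
E(U) = -1 (E(U) = (2 - 1) - 2 = 1 - 2 = -1)
L(W, q) = -W/35 - q/59 (L(W, q) = q*(-1/59) + W*(-1/35) = -q/59 - W/35 = -W/35 - q/59)
L(92, E(-2)) - 1*39889 = (-1/35*92 - 1/59*(-1)) - 1*39889 = (-92/35 + 1/59) - 39889 = -5393/2065 - 39889 = -82376178/2065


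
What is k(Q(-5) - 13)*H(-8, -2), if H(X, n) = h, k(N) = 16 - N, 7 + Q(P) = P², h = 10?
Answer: 110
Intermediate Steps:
Q(P) = -7 + P²
H(X, n) = 10
k(Q(-5) - 13)*H(-8, -2) = (16 - ((-7 + (-5)²) - 13))*10 = (16 - ((-7 + 25) - 13))*10 = (16 - (18 - 13))*10 = (16 - 1*5)*10 = (16 - 5)*10 = 11*10 = 110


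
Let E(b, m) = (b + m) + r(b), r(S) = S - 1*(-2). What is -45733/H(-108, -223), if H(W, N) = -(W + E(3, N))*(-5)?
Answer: 2407/85 ≈ 28.318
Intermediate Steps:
r(S) = 2 + S (r(S) = S + 2 = 2 + S)
E(b, m) = 2 + m + 2*b (E(b, m) = (b + m) + (2 + b) = 2 + m + 2*b)
H(W, N) = 40 + 5*N + 5*W (H(W, N) = -(W + (2 + N + 2*3))*(-5) = -(W + (2 + N + 6))*(-5) = -(W + (8 + N))*(-5) = -(8 + N + W)*(-5) = -(-40 - 5*N - 5*W) = 40 + 5*N + 5*W)
-45733/H(-108, -223) = -45733/(40 + 5*(-223) + 5*(-108)) = -45733/(40 - 1115 - 540) = -45733/(-1615) = -45733*(-1/1615) = 2407/85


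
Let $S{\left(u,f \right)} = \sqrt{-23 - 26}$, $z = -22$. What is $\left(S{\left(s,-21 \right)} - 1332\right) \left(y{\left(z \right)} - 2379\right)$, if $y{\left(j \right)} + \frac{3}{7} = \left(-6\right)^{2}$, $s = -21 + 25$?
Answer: $\frac{21850128}{7} - 16404 i \approx 3.1214 \cdot 10^{6} - 16404.0 i$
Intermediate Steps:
$s = 4$
$S{\left(u,f \right)} = 7 i$ ($S{\left(u,f \right)} = \sqrt{-49} = 7 i$)
$y{\left(j \right)} = \frac{249}{7}$ ($y{\left(j \right)} = - \frac{3}{7} + \left(-6\right)^{2} = - \frac{3}{7} + 36 = \frac{249}{7}$)
$\left(S{\left(s,-21 \right)} - 1332\right) \left(y{\left(z \right)} - 2379\right) = \left(7 i - 1332\right) \left(\frac{249}{7} - 2379\right) = \left(-1332 + 7 i\right) \left(- \frac{16404}{7}\right) = \frac{21850128}{7} - 16404 i$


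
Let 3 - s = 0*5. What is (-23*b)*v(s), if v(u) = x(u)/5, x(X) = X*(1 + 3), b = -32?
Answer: 8832/5 ≈ 1766.4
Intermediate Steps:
x(X) = 4*X (x(X) = X*4 = 4*X)
s = 3 (s = 3 - 0*5 = 3 - 1*0 = 3 + 0 = 3)
v(u) = 4*u/5 (v(u) = (4*u)/5 = (4*u)*(⅕) = 4*u/5)
(-23*b)*v(s) = (-23*(-32))*((⅘)*3) = 736*(12/5) = 8832/5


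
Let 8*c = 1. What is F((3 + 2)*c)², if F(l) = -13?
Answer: 169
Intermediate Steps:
c = ⅛ (c = (⅛)*1 = ⅛ ≈ 0.12500)
F((3 + 2)*c)² = (-13)² = 169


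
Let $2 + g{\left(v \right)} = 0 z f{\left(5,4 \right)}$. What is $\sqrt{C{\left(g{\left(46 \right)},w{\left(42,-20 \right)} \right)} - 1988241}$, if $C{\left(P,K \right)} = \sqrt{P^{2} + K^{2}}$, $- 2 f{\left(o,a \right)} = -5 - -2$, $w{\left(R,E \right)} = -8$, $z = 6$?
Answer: $\sqrt{-1988241 + 2 \sqrt{17}} \approx 1410.0 i$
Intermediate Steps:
$f{\left(o,a \right)} = \frac{3}{2}$ ($f{\left(o,a \right)} = - \frac{-5 - -2}{2} = - \frac{-5 + 2}{2} = \left(- \frac{1}{2}\right) \left(-3\right) = \frac{3}{2}$)
$g{\left(v \right)} = -2$ ($g{\left(v \right)} = -2 + 0 \cdot 6 \cdot \frac{3}{2} = -2 + 0 \cdot \frac{3}{2} = -2 + 0 = -2$)
$C{\left(P,K \right)} = \sqrt{K^{2} + P^{2}}$
$\sqrt{C{\left(g{\left(46 \right)},w{\left(42,-20 \right)} \right)} - 1988241} = \sqrt{\sqrt{\left(-8\right)^{2} + \left(-2\right)^{2}} - 1988241} = \sqrt{\sqrt{64 + 4} - 1988241} = \sqrt{\sqrt{68} - 1988241} = \sqrt{2 \sqrt{17} - 1988241} = \sqrt{-1988241 + 2 \sqrt{17}}$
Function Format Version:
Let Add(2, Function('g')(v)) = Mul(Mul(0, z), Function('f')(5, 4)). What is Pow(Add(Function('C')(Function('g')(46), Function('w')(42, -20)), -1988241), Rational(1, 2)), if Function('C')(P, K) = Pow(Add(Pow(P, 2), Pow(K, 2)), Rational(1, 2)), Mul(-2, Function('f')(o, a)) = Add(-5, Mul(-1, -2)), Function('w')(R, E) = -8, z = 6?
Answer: Pow(Add(-1988241, Mul(2, Pow(17, Rational(1, 2)))), Rational(1, 2)) ≈ Mul(1410.0, I)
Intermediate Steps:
Function('f')(o, a) = Rational(3, 2) (Function('f')(o, a) = Mul(Rational(-1, 2), Add(-5, Mul(-1, -2))) = Mul(Rational(-1, 2), Add(-5, 2)) = Mul(Rational(-1, 2), -3) = Rational(3, 2))
Function('g')(v) = -2 (Function('g')(v) = Add(-2, Mul(Mul(0, 6), Rational(3, 2))) = Add(-2, Mul(0, Rational(3, 2))) = Add(-2, 0) = -2)
Function('C')(P, K) = Pow(Add(Pow(K, 2), Pow(P, 2)), Rational(1, 2))
Pow(Add(Function('C')(Function('g')(46), Function('w')(42, -20)), -1988241), Rational(1, 2)) = Pow(Add(Pow(Add(Pow(-8, 2), Pow(-2, 2)), Rational(1, 2)), -1988241), Rational(1, 2)) = Pow(Add(Pow(Add(64, 4), Rational(1, 2)), -1988241), Rational(1, 2)) = Pow(Add(Pow(68, Rational(1, 2)), -1988241), Rational(1, 2)) = Pow(Add(Mul(2, Pow(17, Rational(1, 2))), -1988241), Rational(1, 2)) = Pow(Add(-1988241, Mul(2, Pow(17, Rational(1, 2)))), Rational(1, 2))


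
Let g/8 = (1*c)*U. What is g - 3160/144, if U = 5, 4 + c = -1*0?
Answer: -3275/18 ≈ -181.94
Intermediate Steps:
c = -4 (c = -4 - 1*0 = -4 + 0 = -4)
g = -160 (g = 8*((1*(-4))*5) = 8*(-4*5) = 8*(-20) = -160)
g - 3160/144 = -160 - 3160/144 = -160 - 40*79/144 = -160 - 395/18 = -3275/18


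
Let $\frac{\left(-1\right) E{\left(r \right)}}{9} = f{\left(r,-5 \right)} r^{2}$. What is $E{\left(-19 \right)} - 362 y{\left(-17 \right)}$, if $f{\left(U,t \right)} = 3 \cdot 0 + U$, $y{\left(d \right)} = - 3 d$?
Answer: $43269$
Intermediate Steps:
$f{\left(U,t \right)} = U$ ($f{\left(U,t \right)} = 0 + U = U$)
$E{\left(r \right)} = - 9 r^{3}$ ($E{\left(r \right)} = - 9 r r^{2} = - 9 r^{3}$)
$E{\left(-19 \right)} - 362 y{\left(-17 \right)} = - 9 \left(-19\right)^{3} - 362 \left(\left(-3\right) \left(-17\right)\right) = \left(-9\right) \left(-6859\right) - 18462 = 61731 - 18462 = 43269$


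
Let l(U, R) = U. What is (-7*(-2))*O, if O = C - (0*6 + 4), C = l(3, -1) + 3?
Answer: 28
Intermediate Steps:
C = 6 (C = 3 + 3 = 6)
O = 2 (O = 6 - (0*6 + 4) = 6 - (0 + 4) = 6 - 1*4 = 6 - 4 = 2)
(-7*(-2))*O = -7*(-2)*2 = 14*2 = 28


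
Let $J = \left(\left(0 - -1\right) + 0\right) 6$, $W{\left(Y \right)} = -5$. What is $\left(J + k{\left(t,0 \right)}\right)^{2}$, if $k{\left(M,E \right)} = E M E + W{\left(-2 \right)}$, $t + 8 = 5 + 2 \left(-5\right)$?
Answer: $1$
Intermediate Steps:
$t = -13$ ($t = -8 + \left(5 + 2 \left(-5\right)\right) = -8 + \left(5 - 10\right) = -8 - 5 = -13$)
$k{\left(M,E \right)} = -5 + M E^{2}$ ($k{\left(M,E \right)} = E M E - 5 = M E^{2} - 5 = -5 + M E^{2}$)
$J = 6$ ($J = \left(\left(0 + 1\right) + 0\right) 6 = \left(1 + 0\right) 6 = 1 \cdot 6 = 6$)
$\left(J + k{\left(t,0 \right)}\right)^{2} = \left(6 - \left(5 + 13 \cdot 0^{2}\right)\right)^{2} = \left(6 - 5\right)^{2} = 1^{2} = 1$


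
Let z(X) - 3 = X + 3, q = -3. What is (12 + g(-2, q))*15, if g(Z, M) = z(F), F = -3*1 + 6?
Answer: 315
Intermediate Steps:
F = 3 (F = -3 + 6 = 3)
z(X) = 6 + X (z(X) = 3 + (X + 3) = 3 + (3 + X) = 6 + X)
g(Z, M) = 9 (g(Z, M) = 6 + 3 = 9)
(12 + g(-2, q))*15 = (12 + 9)*15 = 21*15 = 315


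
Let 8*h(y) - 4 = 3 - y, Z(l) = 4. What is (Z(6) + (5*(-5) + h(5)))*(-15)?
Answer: 1245/4 ≈ 311.25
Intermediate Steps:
h(y) = 7/8 - y/8 (h(y) = ½ + (3 - y)/8 = ½ + (3/8 - y/8) = 7/8 - y/8)
(Z(6) + (5*(-5) + h(5)))*(-15) = (4 + (5*(-5) + (7/8 - ⅛*5)))*(-15) = (4 + (-25 + (7/8 - 5/8)))*(-15) = (4 + (-25 + ¼))*(-15) = (4 - 99/4)*(-15) = -83/4*(-15) = 1245/4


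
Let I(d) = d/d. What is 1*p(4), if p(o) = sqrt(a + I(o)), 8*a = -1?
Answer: sqrt(14)/4 ≈ 0.93541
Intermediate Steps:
I(d) = 1
a = -1/8 (a = (1/8)*(-1) = -1/8 ≈ -0.12500)
p(o) = sqrt(14)/4 (p(o) = sqrt(-1/8 + 1) = sqrt(7/8) = sqrt(14)/4)
1*p(4) = 1*(sqrt(14)/4) = sqrt(14)/4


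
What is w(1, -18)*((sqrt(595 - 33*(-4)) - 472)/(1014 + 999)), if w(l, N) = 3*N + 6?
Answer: 7552/671 - 16*sqrt(727)/671 ≈ 10.612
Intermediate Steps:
w(l, N) = 6 + 3*N
w(1, -18)*((sqrt(595 - 33*(-4)) - 472)/(1014 + 999)) = (6 + 3*(-18))*((sqrt(595 - 33*(-4)) - 472)/(1014 + 999)) = (6 - 54)*((sqrt(595 + 132) - 472)/2013) = -48*(sqrt(727) - 472)/2013 = -48*(-472 + sqrt(727))/2013 = -48*(-472/2013 + sqrt(727)/2013) = 7552/671 - 16*sqrt(727)/671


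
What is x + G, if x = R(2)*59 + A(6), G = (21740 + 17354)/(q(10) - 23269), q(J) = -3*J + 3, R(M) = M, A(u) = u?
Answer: 1424805/11648 ≈ 122.32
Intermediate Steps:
q(J) = 3 - 3*J
G = -19547/11648 (G = (21740 + 17354)/((3 - 3*10) - 23269) = 39094/((3 - 30) - 23269) = 39094/(-27 - 23269) = 39094/(-23296) = 39094*(-1/23296) = -19547/11648 ≈ -1.6781)
x = 124 (x = 2*59 + 6 = 118 + 6 = 124)
x + G = 124 - 19547/11648 = 1424805/11648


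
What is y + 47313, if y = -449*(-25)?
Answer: 58538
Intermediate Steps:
y = 11225
y + 47313 = 11225 + 47313 = 58538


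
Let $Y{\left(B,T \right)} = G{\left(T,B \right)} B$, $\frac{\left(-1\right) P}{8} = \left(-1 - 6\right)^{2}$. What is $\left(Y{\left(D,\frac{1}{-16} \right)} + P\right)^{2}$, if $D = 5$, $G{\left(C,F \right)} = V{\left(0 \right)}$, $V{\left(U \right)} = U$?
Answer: $153664$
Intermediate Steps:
$G{\left(C,F \right)} = 0$
$P = -392$ ($P = - 8 \left(-1 - 6\right)^{2} = - 8 \left(-7\right)^{2} = \left(-8\right) 49 = -392$)
$Y{\left(B,T \right)} = 0$ ($Y{\left(B,T \right)} = 0 B = 0$)
$\left(Y{\left(D,\frac{1}{-16} \right)} + P\right)^{2} = \left(0 - 392\right)^{2} = \left(-392\right)^{2} = 153664$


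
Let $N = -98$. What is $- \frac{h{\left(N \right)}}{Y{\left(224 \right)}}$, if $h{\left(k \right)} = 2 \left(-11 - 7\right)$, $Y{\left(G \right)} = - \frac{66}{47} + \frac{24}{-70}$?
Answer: $- \frac{9870}{479} \approx -20.605$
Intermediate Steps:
$Y{\left(G \right)} = - \frac{2874}{1645}$ ($Y{\left(G \right)} = \left(-66\right) \frac{1}{47} + 24 \left(- \frac{1}{70}\right) = - \frac{66}{47} - \frac{12}{35} = - \frac{2874}{1645}$)
$h{\left(k \right)} = -36$ ($h{\left(k \right)} = 2 \left(-11 - 7\right) = 2 \left(-18\right) = -36$)
$- \frac{h{\left(N \right)}}{Y{\left(224 \right)}} = - \frac{-36}{- \frac{2874}{1645}} = - \frac{\left(-36\right) \left(-1645\right)}{2874} = \left(-1\right) \frac{9870}{479} = - \frac{9870}{479}$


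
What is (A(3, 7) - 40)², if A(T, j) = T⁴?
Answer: 1681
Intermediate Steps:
(A(3, 7) - 40)² = (3⁴ - 40)² = (81 - 40)² = 41² = 1681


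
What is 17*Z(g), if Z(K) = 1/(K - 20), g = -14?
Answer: -1/2 ≈ -0.50000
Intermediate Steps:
Z(K) = 1/(-20 + K)
17*Z(g) = 17/(-20 - 14) = 17/(-34) = 17*(-1/34) = -1/2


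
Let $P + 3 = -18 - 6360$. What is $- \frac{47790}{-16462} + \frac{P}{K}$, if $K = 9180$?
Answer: $\frac{18537121}{8395620} \approx 2.208$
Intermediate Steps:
$P = -6381$ ($P = -3 - 6378 = -6381$)
$- \frac{47790}{-16462} + \frac{P}{K} = - \frac{47790}{-16462} - \frac{6381}{9180} = \left(-47790\right) \left(- \frac{1}{16462}\right) - \frac{709}{1020} = \frac{23895}{8231} - \frac{709}{1020} = \frac{18537121}{8395620}$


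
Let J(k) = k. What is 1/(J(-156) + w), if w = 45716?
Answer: 1/45560 ≈ 2.1949e-5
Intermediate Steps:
1/(J(-156) + w) = 1/(-156 + 45716) = 1/45560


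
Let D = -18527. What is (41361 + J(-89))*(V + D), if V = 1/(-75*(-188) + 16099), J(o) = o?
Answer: -23091554901184/30199 ≈ -7.6465e+8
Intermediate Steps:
V = 1/30199 (V = 1/(14100 + 16099) = 1/30199 ≈ 3.3114e-5)
(41361 + J(-89))*(V + D) = (41361 - 89)*(1/30199 - 18527) = 41272*(-559496872/30199) = -23091554901184/30199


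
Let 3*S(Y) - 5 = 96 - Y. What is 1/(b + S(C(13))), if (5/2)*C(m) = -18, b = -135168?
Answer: -15/2026979 ≈ -7.4002e-6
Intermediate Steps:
C(m) = -36/5 (C(m) = (⅖)*(-18) = -36/5)
S(Y) = 101/3 - Y/3 (S(Y) = 5/3 + (96 - Y)/3 = 5/3 + (32 - Y/3) = 101/3 - Y/3)
1/(b + S(C(13))) = 1/(-135168 + (101/3 - ⅓*(-36/5))) = 1/(-135168 + (101/3 + 12/5)) = 1/(-135168 + 541/15) = 1/(-2026979/15) = -15/2026979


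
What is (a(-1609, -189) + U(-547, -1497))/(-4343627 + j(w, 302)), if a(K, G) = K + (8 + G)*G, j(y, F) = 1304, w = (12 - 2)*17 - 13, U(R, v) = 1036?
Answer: -11212/1447441 ≈ -0.0077461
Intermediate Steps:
w = 157 (w = 10*17 - 13 = 170 - 13 = 157)
a(K, G) = K + G*(8 + G)
(a(-1609, -189) + U(-547, -1497))/(-4343627 + j(w, 302)) = ((-1609 + (-189)² + 8*(-189)) + 1036)/(-4343627 + 1304) = ((-1609 + 35721 - 1512) + 1036)/(-4342323) = (32600 + 1036)*(-1/4342323) = 33636*(-1/4342323) = -11212/1447441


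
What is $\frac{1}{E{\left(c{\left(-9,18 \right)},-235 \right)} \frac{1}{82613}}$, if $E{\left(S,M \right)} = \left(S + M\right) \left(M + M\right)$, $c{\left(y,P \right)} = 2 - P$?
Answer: $\frac{82613}{117970} \approx 0.70029$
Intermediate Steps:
$E{\left(S,M \right)} = 2 M \left(M + S\right)$ ($E{\left(S,M \right)} = \left(M + S\right) 2 M = 2 M \left(M + S\right)$)
$\frac{1}{E{\left(c{\left(-9,18 \right)},-235 \right)} \frac{1}{82613}} = \frac{1}{2 \left(-235\right) \left(-235 + \left(2 - 18\right)\right) \frac{1}{82613}} = \frac{1}{2 \left(-235\right) \left(-235 - 16\right) \frac{1}{82613}} = \frac{1}{2 \left(-235\right) \left(-251\right) \frac{1}{82613}} = \frac{1}{117970 \cdot \frac{1}{82613}} = \frac{1}{\frac{117970}{82613}} = \frac{82613}{117970}$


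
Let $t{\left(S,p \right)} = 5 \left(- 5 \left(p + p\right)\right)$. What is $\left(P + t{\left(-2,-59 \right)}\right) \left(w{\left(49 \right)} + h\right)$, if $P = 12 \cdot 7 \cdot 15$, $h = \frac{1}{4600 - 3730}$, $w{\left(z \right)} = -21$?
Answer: $- \frac{7691249}{87} \approx -88405.0$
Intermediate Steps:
$t{\left(S,p \right)} = - 50 p$ ($t{\left(S,p \right)} = 5 \left(- 5 \cdot 2 p\right) = 5 \left(- 10 p\right) = - 50 p$)
$h = \frac{1}{870} \approx 0.0011494$
$P = 1260$ ($P = 84 \cdot 15 = 1260$)
$\left(P + t{\left(-2,-59 \right)}\right) \left(w{\left(49 \right)} + h\right) = \left(1260 - -2950\right) \left(-21 + \frac{1}{870}\right) = \left(1260 + 2950\right) \left(- \frac{18269}{870}\right) = 4210 \left(- \frac{18269}{870}\right) = - \frac{7691249}{87}$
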